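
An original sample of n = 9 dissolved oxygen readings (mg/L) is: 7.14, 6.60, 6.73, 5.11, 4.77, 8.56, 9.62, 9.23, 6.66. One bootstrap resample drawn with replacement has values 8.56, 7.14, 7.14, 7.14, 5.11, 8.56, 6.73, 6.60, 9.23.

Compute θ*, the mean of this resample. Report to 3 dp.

Mean = (8.56 + 7.14 + 7.14 + 7.14 + 5.11 + 8.56 + 6.73 + 6.60 + 9.23) / 9 = 66.210 / 9 = 7.357

θ* = 7.357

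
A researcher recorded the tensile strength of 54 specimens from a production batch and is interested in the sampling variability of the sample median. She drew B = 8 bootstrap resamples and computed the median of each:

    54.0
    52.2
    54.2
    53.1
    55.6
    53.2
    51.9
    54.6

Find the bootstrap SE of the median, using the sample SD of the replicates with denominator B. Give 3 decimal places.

Bootstrap SE is the standard deviation of the 8 replicate medians.
Mean of replicates: (54.0 + 52.2 + 54.2 + 53.1 + 55.6 + 53.2 + 51.9 + 54.6) / 8 = 428.8000 / 8 = 53.6000
Sum of squared deviations: (+0.4000)² + (−1.4000)² + (+0.6000)² + (−0.5000)² + (+2.0000)² + (−0.4000)² + (−1.7000)² + (+1.0000)² = 10.7800
Variance = 10.7800 / 8 = 1.3475
SE* = √1.3475

SE* = 1.161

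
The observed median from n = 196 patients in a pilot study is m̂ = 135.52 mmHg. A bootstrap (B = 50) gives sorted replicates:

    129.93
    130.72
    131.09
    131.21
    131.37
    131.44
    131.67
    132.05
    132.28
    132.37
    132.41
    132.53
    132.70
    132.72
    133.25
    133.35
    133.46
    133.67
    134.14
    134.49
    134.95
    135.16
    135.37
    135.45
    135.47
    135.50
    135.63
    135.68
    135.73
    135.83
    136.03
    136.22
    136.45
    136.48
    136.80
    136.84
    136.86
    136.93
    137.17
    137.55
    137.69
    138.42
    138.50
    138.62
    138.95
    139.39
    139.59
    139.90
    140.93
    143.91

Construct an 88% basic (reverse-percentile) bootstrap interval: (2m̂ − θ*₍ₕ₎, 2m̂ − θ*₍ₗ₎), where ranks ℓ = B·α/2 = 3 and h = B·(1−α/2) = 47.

Percentile endpoints at ranks 3 and 47: θ*₍3₎ = 131.09, θ*₍47₎ = 139.59.
Basic interval reflects these around m̂:
  lower = 2 × 135.52 − 139.59 = 131.45
  upper = 2 × 135.52 − 131.09 = 139.95

(131.45, 139.95)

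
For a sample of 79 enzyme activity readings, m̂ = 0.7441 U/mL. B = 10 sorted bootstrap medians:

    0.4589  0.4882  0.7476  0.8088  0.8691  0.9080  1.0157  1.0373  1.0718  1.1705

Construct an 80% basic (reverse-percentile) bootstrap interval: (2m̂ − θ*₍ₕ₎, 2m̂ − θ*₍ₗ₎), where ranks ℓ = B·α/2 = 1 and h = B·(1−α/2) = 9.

(0.4164, 1.0293)

Percentile endpoints at ranks 1 and 9: θ*₍1₎ = 0.4589, θ*₍9₎ = 1.0718.
Basic interval reflects these around m̂:
  lower = 2 × 0.7441 − 1.0718 = 0.4164
  upper = 2 × 0.7441 − 0.4589 = 1.0293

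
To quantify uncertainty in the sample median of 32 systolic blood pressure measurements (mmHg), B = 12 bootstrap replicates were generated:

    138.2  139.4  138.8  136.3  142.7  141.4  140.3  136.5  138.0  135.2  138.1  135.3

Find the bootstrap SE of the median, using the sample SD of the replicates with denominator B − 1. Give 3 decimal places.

SE* = 2.343

Bootstrap SE is the standard deviation of the 12 replicate medians.
Mean of replicates: (138.2 + 139.4 + 138.8 + 136.3 + 142.7 + 141.4 + 140.3 + 136.5 + 138.0 + 135.2 + 138.1 + 135.3) / 12 = 1660.2000 / 12 = 138.3500
Sum of squared deviations: (−0.1500)² + (+1.0500)² + (+0.4500)² + (−2.0500)² + (+4.3500)² + (+3.0500)² + (+1.9500)² + (−1.8500)² + (−0.3500)² + (−3.1500)² + (−0.2500)² + (−3.0500)² = 60.3900
Variance = 60.3900 / 11 = 5.4900
SE* = √5.4900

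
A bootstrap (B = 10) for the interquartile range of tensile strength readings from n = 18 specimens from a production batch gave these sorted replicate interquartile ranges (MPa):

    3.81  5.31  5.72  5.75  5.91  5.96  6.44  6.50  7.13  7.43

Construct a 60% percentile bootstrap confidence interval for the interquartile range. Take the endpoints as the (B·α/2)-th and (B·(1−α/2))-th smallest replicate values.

α = 0.40; lower rank = 10 × 0.200 = 2; upper rank = 10 × 0.800 = 8.
The 2nd smallest replicate is 5.31; the 8th is 6.50.

(5.31, 6.50)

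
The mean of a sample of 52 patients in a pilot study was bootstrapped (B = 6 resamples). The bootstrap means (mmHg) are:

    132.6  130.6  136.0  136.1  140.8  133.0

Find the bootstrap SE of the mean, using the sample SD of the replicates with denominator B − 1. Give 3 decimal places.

SE* = 3.601

Bootstrap SE is the standard deviation of the 6 replicate means.
Mean of replicates: (132.6 + 130.6 + 136.0 + 136.1 + 140.8 + 133.0) / 6 = 809.1000 / 6 = 134.8500
Sum of squared deviations: (−2.2500)² + (−4.2500)² + (+1.1500)² + (+1.2500)² + (+5.9500)² + (−1.8500)² = 64.8350
Variance = 64.8350 / 5 = 12.9670
SE* = √12.9670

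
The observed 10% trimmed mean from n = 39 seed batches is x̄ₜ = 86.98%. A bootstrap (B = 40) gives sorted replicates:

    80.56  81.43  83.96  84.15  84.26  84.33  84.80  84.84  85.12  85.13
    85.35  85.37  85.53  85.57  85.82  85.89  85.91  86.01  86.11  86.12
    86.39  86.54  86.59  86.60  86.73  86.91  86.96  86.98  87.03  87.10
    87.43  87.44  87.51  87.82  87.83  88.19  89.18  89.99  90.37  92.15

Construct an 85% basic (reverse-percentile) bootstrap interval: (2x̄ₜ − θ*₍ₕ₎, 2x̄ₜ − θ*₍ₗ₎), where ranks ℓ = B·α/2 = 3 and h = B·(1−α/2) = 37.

Percentile endpoints at ranks 3 and 37: θ*₍3₎ = 83.96, θ*₍37₎ = 89.18.
Basic interval reflects these around x̄ₜ:
  lower = 2 × 86.98 − 89.18 = 84.78
  upper = 2 × 86.98 − 83.96 = 90.00

(84.78, 90.00)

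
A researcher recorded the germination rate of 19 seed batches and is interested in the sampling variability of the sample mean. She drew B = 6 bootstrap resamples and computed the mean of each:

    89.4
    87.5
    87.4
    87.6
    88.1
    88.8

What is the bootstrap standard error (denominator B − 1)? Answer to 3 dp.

Bootstrap SE is the standard deviation of the 6 replicate means.
Mean of replicates: (89.4 + 87.5 + 87.4 + 87.6 + 88.1 + 88.8) / 6 = 528.8000 / 6 = 88.1333
Sum of squared deviations: (+1.2667)² + (−0.6333)² + (−0.7333)² + (−0.5333)² + (−0.0333)² + (+0.6667)² = 3.2733
Variance = 3.2733 / 5 = 0.6547
SE* = √0.6547

SE* = 0.809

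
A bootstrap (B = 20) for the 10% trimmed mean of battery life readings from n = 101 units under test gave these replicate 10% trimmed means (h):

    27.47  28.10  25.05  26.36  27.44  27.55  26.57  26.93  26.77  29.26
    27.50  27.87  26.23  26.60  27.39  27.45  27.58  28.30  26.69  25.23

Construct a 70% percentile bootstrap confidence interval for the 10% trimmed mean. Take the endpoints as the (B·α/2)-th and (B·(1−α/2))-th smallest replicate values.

(26.23, 27.87)

Sorted replicates: 25.05, 25.23, 26.23, 26.36, 26.57, 26.60, 26.69, 26.77, 26.93, 27.39, 27.44, 27.45, 27.47, 27.50, 27.55, 27.58, 27.87, 28.10, 28.30, 29.26
α = 0.30; lower rank = 20 × 0.150 = 3; upper rank = 20 × 0.850 = 17.
The 3rd smallest replicate is 26.23; the 17th is 27.87.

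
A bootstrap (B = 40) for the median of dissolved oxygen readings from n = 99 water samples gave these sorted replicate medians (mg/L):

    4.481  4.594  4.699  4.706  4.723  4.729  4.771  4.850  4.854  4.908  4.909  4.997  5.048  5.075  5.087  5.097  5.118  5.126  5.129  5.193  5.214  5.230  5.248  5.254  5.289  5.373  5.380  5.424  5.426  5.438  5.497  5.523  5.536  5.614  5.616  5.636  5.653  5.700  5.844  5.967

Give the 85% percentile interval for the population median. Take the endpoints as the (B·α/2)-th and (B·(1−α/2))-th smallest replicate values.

α = 0.15; lower rank = 40 × 0.075 = 3; upper rank = 40 × 0.925 = 37.
The 3rd smallest replicate is 4.699; the 37th is 5.653.

(4.699, 5.653)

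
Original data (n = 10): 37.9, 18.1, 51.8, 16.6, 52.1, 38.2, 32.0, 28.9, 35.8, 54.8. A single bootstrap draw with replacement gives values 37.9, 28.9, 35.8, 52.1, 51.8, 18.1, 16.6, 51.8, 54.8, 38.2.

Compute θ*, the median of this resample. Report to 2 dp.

Sorted: 16.6, 18.1, 28.9, 35.8, 37.9, 38.2, 51.8, 51.8, 52.1, 54.8
Median = average of the two middle values = 38.05

θ* = 38.05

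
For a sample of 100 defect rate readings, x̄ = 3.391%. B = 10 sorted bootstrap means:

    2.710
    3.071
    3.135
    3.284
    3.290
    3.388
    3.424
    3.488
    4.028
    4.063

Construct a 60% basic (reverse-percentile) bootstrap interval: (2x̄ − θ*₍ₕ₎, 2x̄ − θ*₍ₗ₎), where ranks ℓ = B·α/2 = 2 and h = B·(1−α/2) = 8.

(3.294, 3.711)

Percentile endpoints at ranks 2 and 8: θ*₍2₎ = 3.071, θ*₍8₎ = 3.488.
Basic interval reflects these around x̄:
  lower = 2 × 3.391 − 3.488 = 3.294
  upper = 2 × 3.391 − 3.071 = 3.711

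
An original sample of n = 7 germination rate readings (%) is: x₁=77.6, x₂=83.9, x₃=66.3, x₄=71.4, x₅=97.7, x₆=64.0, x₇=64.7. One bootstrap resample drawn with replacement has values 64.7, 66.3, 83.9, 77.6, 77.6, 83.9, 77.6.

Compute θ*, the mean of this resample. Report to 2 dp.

θ* = 75.94

Mean = (64.7 + 66.3 + 83.9 + 77.6 + 77.6 + 83.9 + 77.6) / 7 = 531.60 / 7 = 75.94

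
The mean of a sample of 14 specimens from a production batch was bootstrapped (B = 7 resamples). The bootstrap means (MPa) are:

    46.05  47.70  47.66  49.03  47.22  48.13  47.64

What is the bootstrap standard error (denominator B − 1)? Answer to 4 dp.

SE* = 0.9019

Bootstrap SE is the standard deviation of the 7 replicate means.
Mean of replicates: (46.05 + 47.70 + 47.66 + 49.03 + 47.22 + 48.13 + 47.64) / 7 = 333.43000 / 7 = 47.63286
Sum of squared deviations: (−1.58286)² + (+0.06714)² + (+0.02714)² + (+1.39714)² + (−0.41286)² + (+0.49714)² + (+0.00714)² = 4.88034
Variance = 4.88034 / 6 = 0.81339
SE* = √0.81339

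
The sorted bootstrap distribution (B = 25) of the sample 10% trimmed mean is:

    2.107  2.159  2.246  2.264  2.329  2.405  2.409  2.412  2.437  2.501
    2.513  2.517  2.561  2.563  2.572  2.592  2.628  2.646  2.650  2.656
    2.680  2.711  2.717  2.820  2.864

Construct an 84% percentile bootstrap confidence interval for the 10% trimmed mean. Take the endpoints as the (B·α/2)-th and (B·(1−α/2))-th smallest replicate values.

α = 0.16; lower rank = 25 × 0.080 = 2; upper rank = 25 × 0.920 = 23.
The 2nd smallest replicate is 2.159; the 23rd is 2.717.

(2.159, 2.717)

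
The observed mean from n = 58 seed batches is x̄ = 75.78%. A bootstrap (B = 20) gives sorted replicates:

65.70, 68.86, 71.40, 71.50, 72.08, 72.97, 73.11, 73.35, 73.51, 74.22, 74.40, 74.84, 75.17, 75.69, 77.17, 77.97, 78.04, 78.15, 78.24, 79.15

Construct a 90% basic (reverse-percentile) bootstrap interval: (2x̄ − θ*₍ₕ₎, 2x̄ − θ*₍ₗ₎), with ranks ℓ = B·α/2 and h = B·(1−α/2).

Percentile endpoints at ranks 1 and 19: θ*₍1₎ = 65.70, θ*₍19₎ = 78.24.
Basic interval reflects these around x̄:
  lower = 2 × 75.78 − 78.24 = 73.32
  upper = 2 × 75.78 − 65.70 = 85.86

(73.32, 85.86)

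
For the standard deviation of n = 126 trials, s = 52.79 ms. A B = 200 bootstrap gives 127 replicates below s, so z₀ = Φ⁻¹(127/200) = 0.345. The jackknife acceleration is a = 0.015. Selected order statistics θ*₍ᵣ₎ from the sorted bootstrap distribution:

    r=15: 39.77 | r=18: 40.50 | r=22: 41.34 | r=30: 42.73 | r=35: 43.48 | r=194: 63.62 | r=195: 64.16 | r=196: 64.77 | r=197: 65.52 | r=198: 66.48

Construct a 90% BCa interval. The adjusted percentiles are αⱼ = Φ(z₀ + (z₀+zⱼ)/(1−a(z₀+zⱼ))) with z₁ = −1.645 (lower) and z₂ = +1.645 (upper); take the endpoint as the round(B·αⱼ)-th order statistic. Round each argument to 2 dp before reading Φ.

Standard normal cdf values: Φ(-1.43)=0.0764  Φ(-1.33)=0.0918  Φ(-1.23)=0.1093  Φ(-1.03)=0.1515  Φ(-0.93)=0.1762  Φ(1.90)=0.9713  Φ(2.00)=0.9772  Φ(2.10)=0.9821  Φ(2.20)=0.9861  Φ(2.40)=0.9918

(43.48, 66.48)

Lower: z₀ + z₁ = 0.345 + (-1.645) = -1.300; 1 − a(z₀+z₁) = 1 − (0.015)(-1.300) = 1.0195; argument = 0.345 + (-1.300)/1.0195 = -0.9301 → -0.93.
α₁ = Φ(-0.93) = 0.1762; rank = round(200 × 0.1762) = 35; θ*₍35₎ = 43.48.
Upper: z₀ + z₂ = 1.990; 1 − a(z₀+z₂) = 0.9701; argument = 2.3962 → 2.40; α₂ = 0.9918; rank = 198; θ*₍198₎ = 66.48.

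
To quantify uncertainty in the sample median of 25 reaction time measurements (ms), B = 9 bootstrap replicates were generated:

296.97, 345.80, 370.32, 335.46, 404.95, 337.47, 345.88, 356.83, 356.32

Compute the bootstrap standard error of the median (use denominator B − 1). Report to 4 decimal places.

SE* = 29.0134

Bootstrap SE is the standard deviation of the 9 replicate medians.
Mean of replicates: (296.97 + 345.80 + 370.32 + 335.46 + 404.95 + 337.47 + 345.88 + 356.83 + 356.32) / 9 = 3150.00000 / 9 = 350.00000
Sum of squared deviations: (−53.03000)² + (−4.20000)² + (+20.32000)² + (−14.54000)² + (+54.95000)² + (−12.53000)² + (−4.12000)² + (+6.83000)² + (+6.32000)² = 6734.20400
Variance = 6734.20400 / 8 = 841.77550
SE* = √841.77550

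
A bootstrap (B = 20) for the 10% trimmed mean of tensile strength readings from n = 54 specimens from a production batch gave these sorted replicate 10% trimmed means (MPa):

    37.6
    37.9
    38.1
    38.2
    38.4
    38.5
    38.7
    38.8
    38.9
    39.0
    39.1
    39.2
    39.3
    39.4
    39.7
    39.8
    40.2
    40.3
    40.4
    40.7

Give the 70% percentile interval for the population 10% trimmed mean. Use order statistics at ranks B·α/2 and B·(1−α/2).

(38.1, 40.2)

α = 0.30; lower rank = 20 × 0.150 = 3; upper rank = 20 × 0.850 = 17.
The 3rd smallest replicate is 38.1; the 17th is 40.2.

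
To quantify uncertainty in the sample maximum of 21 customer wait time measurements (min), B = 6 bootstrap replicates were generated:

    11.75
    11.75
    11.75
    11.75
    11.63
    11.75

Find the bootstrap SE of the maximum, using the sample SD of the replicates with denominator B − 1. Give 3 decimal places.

Bootstrap SE is the standard deviation of the 6 replicate maximums.
Mean of replicates: (11.75 + 11.75 + 11.75 + 11.75 + 11.63 + 11.75) / 6 = 70.3800 / 6 = 11.7300
Sum of squared deviations: (+0.0200)² + (+0.0200)² + (+0.0200)² + (+0.0200)² + (−0.1000)² + (+0.0200)² = 0.0120
Variance = 0.0120 / 5 = 0.0024
SE* = √0.0024

SE* = 0.049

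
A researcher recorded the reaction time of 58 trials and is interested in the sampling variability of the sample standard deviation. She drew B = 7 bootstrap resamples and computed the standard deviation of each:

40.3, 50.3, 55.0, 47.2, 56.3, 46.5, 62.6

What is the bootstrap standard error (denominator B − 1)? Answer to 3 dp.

Bootstrap SE is the standard deviation of the 7 replicate standard deviations.
Mean of replicates: (40.3 + 50.3 + 55.0 + 47.2 + 56.3 + 46.5 + 62.6) / 7 = 358.2000 / 7 = 51.1714
Sum of squared deviations: (−10.8714)² + (−0.8714)² + (+3.8286)² + (−3.9714)² + (+5.1286)² + (−4.6714)² + (+11.4286)² = 328.1143
Variance = 328.1143 / 6 = 54.6857
SE* = √54.6857

SE* = 7.395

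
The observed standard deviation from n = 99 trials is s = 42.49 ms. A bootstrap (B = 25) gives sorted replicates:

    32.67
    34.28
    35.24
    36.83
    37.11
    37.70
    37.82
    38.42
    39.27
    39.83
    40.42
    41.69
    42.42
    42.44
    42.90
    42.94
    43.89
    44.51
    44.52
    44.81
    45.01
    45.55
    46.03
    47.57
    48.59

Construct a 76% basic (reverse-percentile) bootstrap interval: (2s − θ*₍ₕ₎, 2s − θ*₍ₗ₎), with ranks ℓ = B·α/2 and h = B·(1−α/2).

(39.43, 49.74)

Percentile endpoints at ranks 3 and 22: θ*₍3₎ = 35.24, θ*₍22₎ = 45.55.
Basic interval reflects these around s:
  lower = 2 × 42.49 − 45.55 = 39.43
  upper = 2 × 42.49 − 35.24 = 49.74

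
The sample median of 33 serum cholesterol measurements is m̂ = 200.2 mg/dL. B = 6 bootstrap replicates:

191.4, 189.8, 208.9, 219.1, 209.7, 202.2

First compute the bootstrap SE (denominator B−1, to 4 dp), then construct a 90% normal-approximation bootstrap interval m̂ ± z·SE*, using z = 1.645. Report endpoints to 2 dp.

(181.49, 218.91)

Mean of replicates = 203.5167; sum of squared deviations = 646.7483; SE* = √(646.7483/5) = 11.3732
Margin = 1.645 × 11.3732 = 18.709
Interval: 200.2 ± 18.709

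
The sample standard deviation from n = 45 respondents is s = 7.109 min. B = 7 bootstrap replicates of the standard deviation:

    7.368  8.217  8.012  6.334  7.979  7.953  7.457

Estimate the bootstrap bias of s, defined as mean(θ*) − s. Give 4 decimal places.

mean(θ*) = (7.368 + 8.217 + 8.012 + 6.334 + 7.979 + 7.953 + 7.457) / 7 = 7.61714
bias = 7.61714 − 7.109

bias = +0.5081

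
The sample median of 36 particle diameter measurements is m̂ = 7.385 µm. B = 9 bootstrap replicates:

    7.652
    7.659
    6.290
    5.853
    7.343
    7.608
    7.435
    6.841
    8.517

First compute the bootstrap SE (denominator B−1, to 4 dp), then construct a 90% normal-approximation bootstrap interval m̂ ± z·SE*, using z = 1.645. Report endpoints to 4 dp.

(6.0657, 8.7043)

Mean of replicates = 7.2442; sum of squared deviations = 5.1454; SE* = √(5.1454/8) = 0.8020
Margin = 1.645 × 0.8020 = 1.31929
Interval: 7.385 ± 1.31929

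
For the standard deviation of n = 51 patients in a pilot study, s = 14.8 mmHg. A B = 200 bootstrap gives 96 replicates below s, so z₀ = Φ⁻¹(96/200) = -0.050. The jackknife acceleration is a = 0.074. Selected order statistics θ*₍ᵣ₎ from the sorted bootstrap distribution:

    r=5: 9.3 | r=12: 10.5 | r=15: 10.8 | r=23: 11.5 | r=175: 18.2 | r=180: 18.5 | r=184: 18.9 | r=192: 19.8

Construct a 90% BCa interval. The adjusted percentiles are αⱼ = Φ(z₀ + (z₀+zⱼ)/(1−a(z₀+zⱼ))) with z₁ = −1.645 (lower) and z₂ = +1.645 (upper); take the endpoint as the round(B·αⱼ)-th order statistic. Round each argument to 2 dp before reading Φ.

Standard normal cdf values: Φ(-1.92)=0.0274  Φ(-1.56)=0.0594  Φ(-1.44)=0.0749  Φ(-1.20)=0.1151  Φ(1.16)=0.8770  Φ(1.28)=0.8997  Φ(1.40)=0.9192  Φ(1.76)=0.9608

Lower: z₀ + z₁ = -0.050 + (-1.645) = -1.695; 1 − a(z₀+z₁) = 1 − (0.074)(-1.695) = 1.1254; argument = -0.050 + (-1.695)/1.1254 = -1.5561 → -1.56.
α₁ = Φ(-1.56) = 0.0594; rank = round(200 × 0.0594) = 12; θ*₍12₎ = 10.5.
Upper: z₀ + z₂ = 1.595; 1 − a(z₀+z₂) = 0.8820; argument = 1.7585 → 1.76; α₂ = 0.9608; rank = 192; θ*₍192₎ = 19.8.

(10.5, 19.8)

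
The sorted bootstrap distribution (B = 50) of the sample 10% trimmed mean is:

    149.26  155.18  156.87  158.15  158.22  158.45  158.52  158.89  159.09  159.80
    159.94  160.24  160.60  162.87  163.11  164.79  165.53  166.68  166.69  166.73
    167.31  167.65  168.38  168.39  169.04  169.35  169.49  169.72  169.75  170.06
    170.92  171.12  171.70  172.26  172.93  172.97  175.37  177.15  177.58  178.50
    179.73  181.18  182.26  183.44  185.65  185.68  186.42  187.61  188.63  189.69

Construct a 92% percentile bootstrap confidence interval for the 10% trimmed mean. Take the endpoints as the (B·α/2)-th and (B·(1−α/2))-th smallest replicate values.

(155.18, 187.61)

α = 0.08; lower rank = 50 × 0.040 = 2; upper rank = 50 × 0.960 = 48.
The 2nd smallest replicate is 155.18; the 48th is 187.61.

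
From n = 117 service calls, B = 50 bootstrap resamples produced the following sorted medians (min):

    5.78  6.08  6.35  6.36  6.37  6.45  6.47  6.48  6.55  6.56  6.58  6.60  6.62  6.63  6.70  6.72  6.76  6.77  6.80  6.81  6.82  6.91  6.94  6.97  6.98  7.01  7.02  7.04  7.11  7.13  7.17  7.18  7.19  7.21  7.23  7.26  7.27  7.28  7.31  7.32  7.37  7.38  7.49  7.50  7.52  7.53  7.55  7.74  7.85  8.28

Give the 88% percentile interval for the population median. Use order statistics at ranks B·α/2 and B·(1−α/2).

α = 0.12; lower rank = 50 × 0.060 = 3; upper rank = 50 × 0.940 = 47.
The 3rd smallest replicate is 6.35; the 47th is 7.55.

(6.35, 7.55)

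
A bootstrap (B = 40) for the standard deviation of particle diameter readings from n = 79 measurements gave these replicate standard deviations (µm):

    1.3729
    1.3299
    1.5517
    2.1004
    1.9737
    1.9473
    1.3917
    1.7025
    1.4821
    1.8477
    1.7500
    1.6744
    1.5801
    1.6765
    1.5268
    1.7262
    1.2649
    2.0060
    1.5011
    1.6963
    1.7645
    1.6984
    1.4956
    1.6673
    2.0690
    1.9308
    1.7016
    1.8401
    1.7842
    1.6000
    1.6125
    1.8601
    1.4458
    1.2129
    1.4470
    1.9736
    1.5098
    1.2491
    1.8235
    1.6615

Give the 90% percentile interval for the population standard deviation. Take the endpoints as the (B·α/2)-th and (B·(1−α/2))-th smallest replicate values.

Sorted replicates: 1.2129, 1.2491, 1.2649, 1.3299, 1.3729, 1.3917, 1.4458, 1.4470, 1.4821, 1.4956, 1.5011, 1.5098, 1.5268, 1.5517, 1.5801, 1.6000, 1.6125, 1.6615, 1.6673, 1.6744, 1.6765, 1.6963, 1.6984, 1.7016, 1.7025, 1.7262, 1.7500, 1.7645, 1.7842, 1.8235, 1.8401, 1.8477, 1.8601, 1.9308, 1.9473, 1.9736, 1.9737, 2.0060, 2.0690, 2.1004
α = 0.10; lower rank = 40 × 0.050 = 2; upper rank = 40 × 0.950 = 38.
The 2nd smallest replicate is 1.2491; the 38th is 2.0060.

(1.2491, 2.0060)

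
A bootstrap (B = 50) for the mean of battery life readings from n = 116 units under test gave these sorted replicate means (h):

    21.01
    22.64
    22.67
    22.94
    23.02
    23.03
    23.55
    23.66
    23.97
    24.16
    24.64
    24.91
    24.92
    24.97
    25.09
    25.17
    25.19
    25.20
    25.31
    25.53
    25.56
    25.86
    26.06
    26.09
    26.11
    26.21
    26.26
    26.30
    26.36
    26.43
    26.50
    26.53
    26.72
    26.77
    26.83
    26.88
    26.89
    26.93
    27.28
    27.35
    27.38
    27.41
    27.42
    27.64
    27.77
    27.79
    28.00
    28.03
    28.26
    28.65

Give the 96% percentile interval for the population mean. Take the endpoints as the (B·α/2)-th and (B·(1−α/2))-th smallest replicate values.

α = 0.04; lower rank = 50 × 0.020 = 1; upper rank = 50 × 0.980 = 49.
The 1st smallest replicate is 21.01; the 49th is 28.26.

(21.01, 28.26)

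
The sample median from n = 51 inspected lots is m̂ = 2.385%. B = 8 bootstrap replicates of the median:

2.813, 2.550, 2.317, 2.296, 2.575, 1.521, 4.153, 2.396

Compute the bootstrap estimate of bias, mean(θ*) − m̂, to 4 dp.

mean(θ*) = (2.813 + 2.550 + 2.317 + 2.296 + 2.575 + 1.521 + 4.153 + 2.396) / 8 = 2.57762
bias = 2.57762 − 2.385

bias = +0.1926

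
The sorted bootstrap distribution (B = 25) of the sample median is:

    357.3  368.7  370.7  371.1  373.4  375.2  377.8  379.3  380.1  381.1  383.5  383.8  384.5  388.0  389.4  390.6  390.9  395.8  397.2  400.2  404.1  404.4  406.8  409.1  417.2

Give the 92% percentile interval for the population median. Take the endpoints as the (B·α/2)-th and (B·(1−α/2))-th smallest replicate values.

α = 0.08; lower rank = 25 × 0.040 = 1; upper rank = 25 × 0.960 = 24.
The 1st smallest replicate is 357.3; the 24th is 409.1.

(357.3, 409.1)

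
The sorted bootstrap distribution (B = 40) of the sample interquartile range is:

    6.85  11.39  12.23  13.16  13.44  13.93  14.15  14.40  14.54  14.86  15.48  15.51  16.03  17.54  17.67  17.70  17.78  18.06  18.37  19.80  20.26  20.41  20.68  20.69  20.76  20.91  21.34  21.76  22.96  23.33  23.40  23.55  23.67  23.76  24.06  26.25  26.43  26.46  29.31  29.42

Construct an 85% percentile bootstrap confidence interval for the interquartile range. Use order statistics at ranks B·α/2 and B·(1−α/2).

α = 0.15; lower rank = 40 × 0.075 = 3; upper rank = 40 × 0.925 = 37.
The 3rd smallest replicate is 12.23; the 37th is 26.43.

(12.23, 26.43)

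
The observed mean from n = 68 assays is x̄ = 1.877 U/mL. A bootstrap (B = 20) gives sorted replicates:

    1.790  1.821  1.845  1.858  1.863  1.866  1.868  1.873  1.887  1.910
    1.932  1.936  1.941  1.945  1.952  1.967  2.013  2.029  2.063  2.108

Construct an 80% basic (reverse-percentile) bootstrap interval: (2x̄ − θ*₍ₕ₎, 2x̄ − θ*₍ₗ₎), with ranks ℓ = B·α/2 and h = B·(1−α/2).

(1.725, 1.933)

Percentile endpoints at ranks 2 and 18: θ*₍2₎ = 1.821, θ*₍18₎ = 2.029.
Basic interval reflects these around x̄:
  lower = 2 × 1.877 − 2.029 = 1.725
  upper = 2 × 1.877 − 1.821 = 1.933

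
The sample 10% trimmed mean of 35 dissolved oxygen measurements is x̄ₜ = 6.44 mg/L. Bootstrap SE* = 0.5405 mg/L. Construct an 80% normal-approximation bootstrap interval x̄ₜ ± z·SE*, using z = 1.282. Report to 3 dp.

(5.747, 7.133)

Margin = 1.282 × 0.5405 = 0.6929
Interval: 6.44 ± 0.6929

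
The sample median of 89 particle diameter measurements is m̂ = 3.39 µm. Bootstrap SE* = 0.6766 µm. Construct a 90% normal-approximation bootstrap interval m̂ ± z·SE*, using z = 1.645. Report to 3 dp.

(2.277, 4.503)

Margin = 1.645 × 0.6766 = 1.1130
Interval: 3.39 ± 1.1130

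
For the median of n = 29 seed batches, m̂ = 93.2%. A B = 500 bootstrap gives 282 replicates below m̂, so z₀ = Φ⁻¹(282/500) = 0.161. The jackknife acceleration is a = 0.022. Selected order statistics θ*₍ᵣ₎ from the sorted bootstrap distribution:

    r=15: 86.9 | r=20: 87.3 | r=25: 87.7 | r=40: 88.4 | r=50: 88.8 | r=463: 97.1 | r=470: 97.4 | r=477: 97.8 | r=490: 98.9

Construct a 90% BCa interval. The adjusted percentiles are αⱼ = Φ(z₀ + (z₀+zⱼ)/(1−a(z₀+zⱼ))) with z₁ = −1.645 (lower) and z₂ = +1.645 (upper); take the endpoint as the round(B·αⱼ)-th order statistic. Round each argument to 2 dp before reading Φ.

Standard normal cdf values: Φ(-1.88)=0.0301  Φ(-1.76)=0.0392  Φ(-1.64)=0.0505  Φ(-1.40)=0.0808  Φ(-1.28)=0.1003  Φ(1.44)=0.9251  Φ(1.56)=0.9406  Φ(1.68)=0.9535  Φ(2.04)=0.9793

Lower: z₀ + z₁ = 0.161 + (-1.645) = -1.484; 1 − a(z₀+z₁) = 1 − (0.022)(-1.484) = 1.0326; argument = 0.161 + (-1.484)/1.0326 = -1.2761 → -1.28.
α₁ = Φ(-1.28) = 0.1003; rank = round(500 × 0.1003) = 50; θ*₍50₎ = 88.8.
Upper: z₀ + z₂ = 1.806; 1 − a(z₀+z₂) = 0.9603; argument = 2.0417 → 2.04; α₂ = 0.9793; rank = 490; θ*₍490₎ = 98.9.

(88.8, 98.9)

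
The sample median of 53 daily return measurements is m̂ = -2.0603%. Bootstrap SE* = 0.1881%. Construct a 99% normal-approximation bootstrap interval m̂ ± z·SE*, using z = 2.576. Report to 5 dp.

(-2.54485, -1.57575)

Margin = 2.576 × 0.1881 = 0.484546
Interval: -2.0603 ± 0.484546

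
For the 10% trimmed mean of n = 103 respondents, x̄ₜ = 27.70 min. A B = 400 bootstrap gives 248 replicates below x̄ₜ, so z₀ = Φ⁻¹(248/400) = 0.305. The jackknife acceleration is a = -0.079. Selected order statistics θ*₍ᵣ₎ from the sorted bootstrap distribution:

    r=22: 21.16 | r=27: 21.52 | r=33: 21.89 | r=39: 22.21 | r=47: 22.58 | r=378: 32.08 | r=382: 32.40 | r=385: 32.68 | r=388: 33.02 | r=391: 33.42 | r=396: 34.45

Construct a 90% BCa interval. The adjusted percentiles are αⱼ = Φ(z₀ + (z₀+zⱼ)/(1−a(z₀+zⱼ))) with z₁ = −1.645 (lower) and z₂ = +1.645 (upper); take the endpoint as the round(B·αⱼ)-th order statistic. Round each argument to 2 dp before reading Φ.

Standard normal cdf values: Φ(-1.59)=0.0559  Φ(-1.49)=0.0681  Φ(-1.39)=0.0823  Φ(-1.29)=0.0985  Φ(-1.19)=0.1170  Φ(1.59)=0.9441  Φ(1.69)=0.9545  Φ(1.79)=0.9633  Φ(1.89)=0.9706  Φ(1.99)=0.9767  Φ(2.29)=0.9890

Lower: z₀ + z₁ = 0.305 + (-1.645) = -1.340; 1 − a(z₀+z₁) = 1 − (-0.079)(-1.340) = 0.8941; argument = 0.305 + (-1.340)/0.8941 = -1.1936 → -1.19.
α₁ = Φ(-1.19) = 0.1170; rank = round(400 × 0.1170) = 47; θ*₍47₎ = 22.58.
Upper: z₀ + z₂ = 1.950; 1 − a(z₀+z₂) = 1.1541; argument = 1.9947 → 1.99; α₂ = 0.9767; rank = 391; θ*₍391₎ = 33.42.

(22.58, 33.42)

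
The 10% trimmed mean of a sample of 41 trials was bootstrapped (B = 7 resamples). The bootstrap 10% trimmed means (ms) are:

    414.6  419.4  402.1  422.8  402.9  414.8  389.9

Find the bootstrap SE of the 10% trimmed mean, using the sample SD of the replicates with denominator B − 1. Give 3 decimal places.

Bootstrap SE is the standard deviation of the 7 replicate 10% trimmed means.
Mean of replicates: (414.6 + 419.4 + 402.1 + 422.8 + 402.9 + 414.8 + 389.9) / 7 = 2866.5000 / 7 = 409.5000
Sum of squared deviations: (+5.1000)² + (+9.9000)² + (−7.4000)² + (+13.3000)² + (−6.6000)² + (+5.3000)² + (−19.6000)² = 811.4800
Variance = 811.4800 / 6 = 135.2467
SE* = √135.2467

SE* = 11.630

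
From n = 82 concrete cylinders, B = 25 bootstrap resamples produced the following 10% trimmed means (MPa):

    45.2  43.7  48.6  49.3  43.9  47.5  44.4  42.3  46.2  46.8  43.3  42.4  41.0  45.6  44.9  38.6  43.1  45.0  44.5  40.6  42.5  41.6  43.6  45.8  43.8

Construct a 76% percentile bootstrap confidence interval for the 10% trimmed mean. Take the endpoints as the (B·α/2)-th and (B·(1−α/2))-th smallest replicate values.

Sorted replicates: 38.6, 40.6, 41.0, 41.6, 42.3, 42.4, 42.5, 43.1, 43.3, 43.6, 43.7, 43.8, 43.9, 44.4, 44.5, 44.9, 45.0, 45.2, 45.6, 45.8, 46.2, 46.8, 47.5, 48.6, 49.3
α = 0.24; lower rank = 25 × 0.120 = 3; upper rank = 25 × 0.880 = 22.
The 3rd smallest replicate is 41.0; the 22nd is 46.8.

(41.0, 46.8)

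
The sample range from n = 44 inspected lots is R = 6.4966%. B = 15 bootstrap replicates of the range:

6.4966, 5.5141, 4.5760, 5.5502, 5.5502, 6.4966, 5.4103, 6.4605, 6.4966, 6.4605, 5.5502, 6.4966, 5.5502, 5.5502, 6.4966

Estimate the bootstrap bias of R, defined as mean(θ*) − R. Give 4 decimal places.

bias = −0.5862

mean(θ*) = (6.4966 + 5.5141 + 4.5760 + 5.5502 + 5.5502 + 6.4966 + 5.4103 + 6.4605 + 6.4966 + 6.4605 + 5.5502 + 6.4966 + 5.5502 + 5.5502 + 6.4966) / 15 = 5.91036
bias = 5.91036 − 6.4966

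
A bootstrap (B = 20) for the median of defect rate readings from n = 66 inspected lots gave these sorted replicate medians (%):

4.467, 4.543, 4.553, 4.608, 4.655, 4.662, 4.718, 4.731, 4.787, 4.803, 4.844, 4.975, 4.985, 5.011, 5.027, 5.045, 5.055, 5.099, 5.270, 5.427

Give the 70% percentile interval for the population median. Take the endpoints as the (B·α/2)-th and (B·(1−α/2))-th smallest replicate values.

(4.553, 5.055)

α = 0.30; lower rank = 20 × 0.150 = 3; upper rank = 20 × 0.850 = 17.
The 3rd smallest replicate is 4.553; the 17th is 5.055.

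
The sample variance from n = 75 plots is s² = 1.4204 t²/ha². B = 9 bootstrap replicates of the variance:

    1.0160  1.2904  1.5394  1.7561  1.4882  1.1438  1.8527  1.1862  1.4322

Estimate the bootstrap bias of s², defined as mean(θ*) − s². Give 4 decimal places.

mean(θ*) = (1.0160 + 1.2904 + 1.5394 + 1.7561 + 1.4882 + 1.1438 + 1.8527 + 1.1862 + 1.4322) / 9 = 1.41167
bias = 1.41167 − 1.4204

bias = −0.0087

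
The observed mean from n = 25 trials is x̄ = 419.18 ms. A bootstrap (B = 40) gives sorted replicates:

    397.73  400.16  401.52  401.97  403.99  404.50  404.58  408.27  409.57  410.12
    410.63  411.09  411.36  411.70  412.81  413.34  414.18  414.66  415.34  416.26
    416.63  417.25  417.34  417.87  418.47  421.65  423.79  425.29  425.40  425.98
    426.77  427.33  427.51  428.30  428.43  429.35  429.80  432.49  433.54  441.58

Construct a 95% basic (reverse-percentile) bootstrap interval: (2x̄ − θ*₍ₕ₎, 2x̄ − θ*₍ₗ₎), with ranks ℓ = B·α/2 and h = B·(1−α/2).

(404.82, 440.63)

Percentile endpoints at ranks 1 and 39: θ*₍1₎ = 397.73, θ*₍39₎ = 433.54.
Basic interval reflects these around x̄:
  lower = 2 × 419.18 − 433.54 = 404.82
  upper = 2 × 419.18 − 397.73 = 440.63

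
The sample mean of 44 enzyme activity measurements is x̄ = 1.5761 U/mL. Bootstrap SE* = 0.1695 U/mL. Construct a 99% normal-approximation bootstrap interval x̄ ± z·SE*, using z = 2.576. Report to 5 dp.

(1.13947, 2.01273)

Margin = 2.576 × 0.1695 = 0.436632
Interval: 1.5761 ± 0.436632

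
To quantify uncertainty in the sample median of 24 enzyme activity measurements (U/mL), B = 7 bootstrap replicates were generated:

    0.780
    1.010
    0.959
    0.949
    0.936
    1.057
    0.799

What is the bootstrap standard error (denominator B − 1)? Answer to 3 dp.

SE* = 0.103

Bootstrap SE is the standard deviation of the 7 replicate medians.
Mean of replicates: (0.780 + 1.010 + 0.959 + 0.949 + 0.936 + 1.057 + 0.799) / 7 = 6.4900 / 7 = 0.9271
Sum of squared deviations: (−0.1471)² + (+0.0829)² + (+0.0319)² + (+0.0219)² + (+0.0089)² + (+0.1299)² + (−0.1281)² = 0.0634
Variance = 0.0634 / 6 = 0.0106
SE* = √0.0106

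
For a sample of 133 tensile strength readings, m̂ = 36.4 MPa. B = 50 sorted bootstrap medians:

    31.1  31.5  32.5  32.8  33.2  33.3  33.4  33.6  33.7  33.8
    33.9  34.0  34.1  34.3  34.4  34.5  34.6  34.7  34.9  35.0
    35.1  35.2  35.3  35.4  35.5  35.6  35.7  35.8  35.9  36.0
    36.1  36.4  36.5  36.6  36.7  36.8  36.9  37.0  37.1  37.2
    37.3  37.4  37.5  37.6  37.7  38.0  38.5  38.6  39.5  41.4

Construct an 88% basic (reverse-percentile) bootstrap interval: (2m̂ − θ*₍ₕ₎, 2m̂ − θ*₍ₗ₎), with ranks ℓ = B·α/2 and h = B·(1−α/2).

Percentile endpoints at ranks 3 and 47: θ*₍3₎ = 32.5, θ*₍47₎ = 38.5.
Basic interval reflects these around m̂:
  lower = 2 × 36.4 − 38.5 = 34.3
  upper = 2 × 36.4 − 32.5 = 40.3

(34.3, 40.3)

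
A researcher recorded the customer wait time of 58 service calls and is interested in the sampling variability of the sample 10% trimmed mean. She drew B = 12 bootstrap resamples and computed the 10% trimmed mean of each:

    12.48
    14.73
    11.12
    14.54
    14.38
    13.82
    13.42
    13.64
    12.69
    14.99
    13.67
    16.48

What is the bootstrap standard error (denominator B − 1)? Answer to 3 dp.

SE* = 1.371

Bootstrap SE is the standard deviation of the 12 replicate 10% trimmed means.
Mean of replicates: (12.48 + 14.73 + 11.12 + 14.54 + 14.38 + 13.82 + 13.42 + 13.64 + 12.69 + 14.99 + 13.67 + 16.48) / 12 = 165.9600 / 12 = 13.8300
Sum of squared deviations: (−1.3500)² + (+0.9000)² + (−2.7100)² + (+0.7100)² + (+0.5500)² + (−0.0100)² + (−0.4100)² + (−0.1900)² + (−1.1400)² + (+1.1600)² + (−0.1600)² + (+2.6500)² = 20.6808
Variance = 20.6808 / 11 = 1.8801
SE* = √1.8801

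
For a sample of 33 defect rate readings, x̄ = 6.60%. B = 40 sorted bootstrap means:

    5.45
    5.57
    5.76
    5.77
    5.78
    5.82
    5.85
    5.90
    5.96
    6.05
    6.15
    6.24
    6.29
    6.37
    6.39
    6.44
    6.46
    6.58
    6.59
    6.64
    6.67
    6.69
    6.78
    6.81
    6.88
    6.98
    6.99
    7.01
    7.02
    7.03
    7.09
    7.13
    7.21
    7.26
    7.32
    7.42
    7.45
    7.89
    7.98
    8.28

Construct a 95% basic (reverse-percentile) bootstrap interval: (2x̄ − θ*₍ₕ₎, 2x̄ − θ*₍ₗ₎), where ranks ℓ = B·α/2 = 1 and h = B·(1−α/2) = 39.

(5.22, 7.75)

Percentile endpoints at ranks 1 and 39: θ*₍1₎ = 5.45, θ*₍39₎ = 7.98.
Basic interval reflects these around x̄:
  lower = 2 × 6.60 − 7.98 = 5.22
  upper = 2 × 6.60 − 5.45 = 7.75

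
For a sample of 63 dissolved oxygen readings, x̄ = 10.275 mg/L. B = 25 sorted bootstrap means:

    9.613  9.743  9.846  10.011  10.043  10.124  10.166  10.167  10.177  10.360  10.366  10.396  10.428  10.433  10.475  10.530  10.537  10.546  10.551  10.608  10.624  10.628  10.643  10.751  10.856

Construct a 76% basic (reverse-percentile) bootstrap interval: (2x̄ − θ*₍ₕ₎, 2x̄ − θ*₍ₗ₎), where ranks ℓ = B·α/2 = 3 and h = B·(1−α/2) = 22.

(9.922, 10.704)

Percentile endpoints at ranks 3 and 22: θ*₍3₎ = 9.846, θ*₍22₎ = 10.628.
Basic interval reflects these around x̄:
  lower = 2 × 10.275 − 10.628 = 9.922
  upper = 2 × 10.275 − 9.846 = 10.704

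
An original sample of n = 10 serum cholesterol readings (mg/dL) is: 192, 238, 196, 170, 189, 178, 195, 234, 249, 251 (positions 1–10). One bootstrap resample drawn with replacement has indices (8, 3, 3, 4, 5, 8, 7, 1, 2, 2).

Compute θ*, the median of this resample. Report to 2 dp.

θ* = 196.00

Resample values: 234, 196, 196, 170, 189, 234, 195, 192, 238, 238.
Sorted: 170, 189, 192, 195, 196, 196, 234, 234, 238, 238
Median = average of the two middle values = 196.00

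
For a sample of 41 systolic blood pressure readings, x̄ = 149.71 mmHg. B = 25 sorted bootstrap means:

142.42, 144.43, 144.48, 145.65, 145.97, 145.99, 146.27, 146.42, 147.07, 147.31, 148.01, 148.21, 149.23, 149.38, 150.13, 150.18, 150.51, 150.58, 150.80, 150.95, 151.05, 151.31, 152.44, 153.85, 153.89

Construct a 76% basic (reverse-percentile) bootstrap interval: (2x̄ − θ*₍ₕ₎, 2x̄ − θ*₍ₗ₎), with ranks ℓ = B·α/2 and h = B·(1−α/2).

(148.11, 154.94)

Percentile endpoints at ranks 3 and 22: θ*₍3₎ = 144.48, θ*₍22₎ = 151.31.
Basic interval reflects these around x̄:
  lower = 2 × 149.71 − 151.31 = 148.11
  upper = 2 × 149.71 − 144.48 = 154.94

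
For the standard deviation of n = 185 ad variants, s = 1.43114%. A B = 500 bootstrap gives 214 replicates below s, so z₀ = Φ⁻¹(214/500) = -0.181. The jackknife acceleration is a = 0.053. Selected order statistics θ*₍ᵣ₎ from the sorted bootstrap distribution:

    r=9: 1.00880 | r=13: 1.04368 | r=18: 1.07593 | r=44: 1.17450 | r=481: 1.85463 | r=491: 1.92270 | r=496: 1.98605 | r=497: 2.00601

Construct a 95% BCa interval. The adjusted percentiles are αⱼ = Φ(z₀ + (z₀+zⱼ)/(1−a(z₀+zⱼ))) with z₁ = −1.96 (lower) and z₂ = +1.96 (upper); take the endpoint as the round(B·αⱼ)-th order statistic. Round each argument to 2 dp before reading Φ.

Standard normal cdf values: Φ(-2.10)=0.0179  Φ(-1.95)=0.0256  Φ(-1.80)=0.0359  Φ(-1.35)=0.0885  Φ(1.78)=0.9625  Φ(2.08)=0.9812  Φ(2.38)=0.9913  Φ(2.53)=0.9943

(1.00880, 1.85463)

Lower: z₀ + z₁ = -0.181 + (-1.960) = -2.141; 1 − a(z₀+z₁) = 1 − (0.053)(-2.141) = 1.1135; argument = -0.181 + (-2.141)/1.1135 = -2.1038 → -2.10.
α₁ = Φ(-2.10) = 0.0179; rank = round(500 × 0.0179) = 9; θ*₍9₎ = 1.00880.
Upper: z₀ + z₂ = 1.779; 1 − a(z₀+z₂) = 0.9057; argument = 1.7832 → 1.78; α₂ = 0.9625; rank = 481; θ*₍481₎ = 1.85463.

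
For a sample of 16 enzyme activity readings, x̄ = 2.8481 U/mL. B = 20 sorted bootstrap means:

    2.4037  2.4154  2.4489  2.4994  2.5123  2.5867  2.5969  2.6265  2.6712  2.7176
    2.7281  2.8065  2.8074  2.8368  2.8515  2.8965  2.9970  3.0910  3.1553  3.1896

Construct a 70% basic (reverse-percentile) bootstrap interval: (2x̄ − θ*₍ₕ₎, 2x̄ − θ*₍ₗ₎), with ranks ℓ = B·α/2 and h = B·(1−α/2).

(2.6992, 3.2473)

Percentile endpoints at ranks 3 and 17: θ*₍3₎ = 2.4489, θ*₍17₎ = 2.9970.
Basic interval reflects these around x̄:
  lower = 2 × 2.8481 − 2.9970 = 2.6992
  upper = 2 × 2.8481 − 2.4489 = 3.2473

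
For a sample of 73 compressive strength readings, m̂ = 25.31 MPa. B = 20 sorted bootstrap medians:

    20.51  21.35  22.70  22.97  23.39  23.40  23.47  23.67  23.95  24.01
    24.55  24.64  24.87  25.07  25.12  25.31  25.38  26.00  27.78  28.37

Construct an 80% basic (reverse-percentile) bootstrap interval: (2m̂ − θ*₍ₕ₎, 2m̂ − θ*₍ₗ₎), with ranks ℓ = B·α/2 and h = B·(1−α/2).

Percentile endpoints at ranks 2 and 18: θ*₍2₎ = 21.35, θ*₍18₎ = 26.00.
Basic interval reflects these around m̂:
  lower = 2 × 25.31 − 26.00 = 24.62
  upper = 2 × 25.31 − 21.35 = 29.27

(24.62, 29.27)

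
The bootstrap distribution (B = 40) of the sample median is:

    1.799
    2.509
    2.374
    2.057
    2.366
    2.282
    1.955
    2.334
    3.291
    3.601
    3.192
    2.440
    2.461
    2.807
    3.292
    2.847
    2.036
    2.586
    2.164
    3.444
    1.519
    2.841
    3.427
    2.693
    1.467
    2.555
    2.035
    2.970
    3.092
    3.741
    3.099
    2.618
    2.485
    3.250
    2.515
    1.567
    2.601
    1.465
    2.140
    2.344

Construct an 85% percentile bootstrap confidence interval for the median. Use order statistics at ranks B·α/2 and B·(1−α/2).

(1.519, 3.427)

Sorted replicates: 1.465, 1.467, 1.519, 1.567, 1.799, 1.955, 2.035, 2.036, 2.057, 2.140, 2.164, 2.282, 2.334, 2.344, 2.366, 2.374, 2.440, 2.461, 2.485, 2.509, 2.515, 2.555, 2.586, 2.601, 2.618, 2.693, 2.807, 2.841, 2.847, 2.970, 3.092, 3.099, 3.192, 3.250, 3.291, 3.292, 3.427, 3.444, 3.601, 3.741
α = 0.15; lower rank = 40 × 0.075 = 3; upper rank = 40 × 0.925 = 37.
The 3rd smallest replicate is 1.519; the 37th is 3.427.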